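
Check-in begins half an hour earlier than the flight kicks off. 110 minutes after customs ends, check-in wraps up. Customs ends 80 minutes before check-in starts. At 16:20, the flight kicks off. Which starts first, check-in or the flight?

check-in

Check-in starts at 16:20 − 30 min = 15:50.
Check-in starts at 15:50 and the flight starts at 16:20, so check-in is first.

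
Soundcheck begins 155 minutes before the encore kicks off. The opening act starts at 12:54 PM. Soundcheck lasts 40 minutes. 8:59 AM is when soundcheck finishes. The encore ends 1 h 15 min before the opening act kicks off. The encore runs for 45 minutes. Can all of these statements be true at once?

Yes

The encore ends at 12:54 PM − 75 min = 11:39 AM.
The encore starts at 11:39 AM − 45 min = 10:54 AM.
Soundcheck starts at 10:54 AM − 155 min = 8:19 AM.
Soundcheck ends at 8:19 AM + 40 min = 8:59 AM.
That matches the stated 8:59 AM, so the schedule is consistent.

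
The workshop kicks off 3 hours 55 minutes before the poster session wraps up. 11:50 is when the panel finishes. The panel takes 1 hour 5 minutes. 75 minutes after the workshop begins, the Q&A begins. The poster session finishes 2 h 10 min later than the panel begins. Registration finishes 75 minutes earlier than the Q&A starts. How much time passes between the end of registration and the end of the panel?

2 h 50 min

The panel starts at 11:50 − 65 min = 10:45.
The poster session ends at 10:45 + 130 min = 12:55.
The workshop starts at 12:55 − 235 min = 09:00.
The Q&A starts at 09:00 + 75 min = 10:15.
Registration ends at 10:15 − 75 min = 09:00.
From 09:00 to 11:50 is 2 h 50 min.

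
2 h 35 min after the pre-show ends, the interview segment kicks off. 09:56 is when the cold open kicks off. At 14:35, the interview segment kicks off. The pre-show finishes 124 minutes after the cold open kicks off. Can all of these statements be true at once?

The pre-show ends at 09:56 + 124 min = 12:00.
The interview segment starts at 12:00 + 155 min = 14:35.
That matches the stated 14:35, so the schedule is consistent.

Yes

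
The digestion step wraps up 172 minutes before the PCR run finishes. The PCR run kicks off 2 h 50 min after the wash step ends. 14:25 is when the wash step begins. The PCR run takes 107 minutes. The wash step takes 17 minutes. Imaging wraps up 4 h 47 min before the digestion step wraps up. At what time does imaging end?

The wash step ends at 14:25 + 17 min = 14:42.
The PCR run starts at 14:42 + 170 min = 17:32.
The PCR run ends at 17:32 + 107 min = 19:19.
The digestion step ends at 19:19 − 172 min = 16:27.
Imaging ends at 16:27 − 287 min = 11:40.

11:40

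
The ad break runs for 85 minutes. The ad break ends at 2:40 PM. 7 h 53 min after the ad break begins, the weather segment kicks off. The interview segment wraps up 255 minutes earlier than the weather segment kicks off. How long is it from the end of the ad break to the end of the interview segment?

The ad break starts at 2:40 PM − 85 min = 1:15 PM.
The weather segment starts at 1:15 PM + 473 min = 9:08 PM.
The interview segment ends at 9:08 PM − 255 min = 4:53 PM.
From 2:40 PM to 4:53 PM is 2 hours 13 minutes.

2 hours 13 minutes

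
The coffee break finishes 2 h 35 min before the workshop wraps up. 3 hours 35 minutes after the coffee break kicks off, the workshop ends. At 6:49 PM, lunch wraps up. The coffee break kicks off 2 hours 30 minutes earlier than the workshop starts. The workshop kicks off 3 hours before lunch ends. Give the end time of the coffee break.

The workshop starts at 6:49 PM − 180 min = 3:49 PM.
The coffee break starts at 3:49 PM − 150 min = 1:19 PM.
The workshop ends at 1:19 PM + 215 min = 4:54 PM.
The coffee break ends at 4:54 PM − 155 min = 2:19 PM.

2:19 PM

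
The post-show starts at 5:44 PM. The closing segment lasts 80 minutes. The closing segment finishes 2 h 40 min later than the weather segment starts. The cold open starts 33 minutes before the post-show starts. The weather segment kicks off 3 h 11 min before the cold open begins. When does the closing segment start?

3:20 PM

The cold open starts at 5:44 PM − 33 min = 5:11 PM.
The weather segment starts at 5:11 PM − 191 min = 2:00 PM.
The closing segment ends at 2:00 PM + 160 min = 4:40 PM.
The closing segment starts at 4:40 PM − 80 min = 3:20 PM.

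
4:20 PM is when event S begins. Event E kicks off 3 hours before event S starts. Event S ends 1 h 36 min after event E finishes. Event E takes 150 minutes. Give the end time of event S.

Event E starts at 4:20 PM − 180 min = 1:20 PM.
Event E ends at 1:20 PM + 150 min = 3:50 PM.
Event S ends at 3:50 PM + 96 min = 5:26 PM.

5:26 PM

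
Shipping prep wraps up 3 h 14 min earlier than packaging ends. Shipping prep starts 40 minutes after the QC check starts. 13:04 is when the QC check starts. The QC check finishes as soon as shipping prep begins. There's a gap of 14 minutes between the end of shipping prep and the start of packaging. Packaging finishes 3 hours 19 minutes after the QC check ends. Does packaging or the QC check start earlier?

the QC check

Shipping prep starts at 13:04 + 40 min = 13:44.
So the QC check ends at 13:44.
Packaging ends at 13:44 + 199 min = 17:03.
Shipping prep ends at 17:03 − 194 min = 13:49.
Packaging starts at 13:49 + 14 min = 14:03.
Packaging starts at 14:03 and the QC check starts at 13:04, so the QC check is first.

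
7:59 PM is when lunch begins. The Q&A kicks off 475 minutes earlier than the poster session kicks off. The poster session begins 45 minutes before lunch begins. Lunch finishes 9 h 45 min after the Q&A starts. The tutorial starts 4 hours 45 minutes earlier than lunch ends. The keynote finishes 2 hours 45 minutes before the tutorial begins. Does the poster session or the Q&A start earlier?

The poster session starts at 7:59 PM − 45 min = 7:14 PM.
The Q&A starts at 7:14 PM − 475 min = 11:19 AM.
The poster session starts at 7:14 PM and the Q&A starts at 11:19 AM, so the Q&A is first.

the Q&A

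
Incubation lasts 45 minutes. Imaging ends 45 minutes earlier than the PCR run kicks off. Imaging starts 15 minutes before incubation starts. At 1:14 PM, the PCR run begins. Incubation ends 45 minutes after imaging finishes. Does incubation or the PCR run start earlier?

Imaging ends at 1:14 PM − 45 min = 12:29 PM.
Incubation ends at 12:29 PM + 45 min = 1:14 PM.
Incubation starts at 1:14 PM − 45 min = 12:29 PM.
Incubation starts at 12:29 PM and the PCR run starts at 1:14 PM, so incubation is first.

incubation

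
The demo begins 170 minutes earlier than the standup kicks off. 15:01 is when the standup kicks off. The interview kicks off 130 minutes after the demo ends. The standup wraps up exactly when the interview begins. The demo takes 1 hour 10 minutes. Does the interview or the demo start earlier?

The demo starts at 15:01 − 170 min = 12:11.
The demo ends at 12:11 + 70 min = 13:21.
The interview starts at 13:21 + 130 min = 15:31.
The interview starts at 15:31 and the demo starts at 12:11, so the demo is first.

the demo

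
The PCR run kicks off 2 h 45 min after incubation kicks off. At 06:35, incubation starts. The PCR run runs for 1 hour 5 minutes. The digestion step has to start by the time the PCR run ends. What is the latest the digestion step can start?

10:25

The PCR run starts at 06:35 + 165 min = 09:20.
The PCR run ends at 09:20 + 65 min = 10:25.
The digestion step is bounded by the PCR run, so the latest it can start is 10:25.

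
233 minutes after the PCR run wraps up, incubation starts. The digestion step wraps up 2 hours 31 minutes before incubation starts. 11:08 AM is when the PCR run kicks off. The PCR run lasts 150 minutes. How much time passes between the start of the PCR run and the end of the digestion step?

3 h 52 min

The PCR run ends at 11:08 AM + 150 min = 1:38 PM.
Incubation starts at 1:38 PM + 233 min = 5:31 PM.
The digestion step ends at 5:31 PM − 151 min = 3:00 PM.
From 11:08 AM to 3:00 PM is 3 h 52 min.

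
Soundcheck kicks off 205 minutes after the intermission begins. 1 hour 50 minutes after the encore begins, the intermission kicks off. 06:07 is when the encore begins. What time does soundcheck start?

11:22

The intermission starts at 06:07 + 110 min = 07:57.
Soundcheck starts at 07:57 + 205 min = 11:22.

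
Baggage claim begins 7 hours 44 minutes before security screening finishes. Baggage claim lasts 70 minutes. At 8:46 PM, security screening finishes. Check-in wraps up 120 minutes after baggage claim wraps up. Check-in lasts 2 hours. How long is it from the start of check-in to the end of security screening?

394 minutes

Baggage claim starts at 8:46 PM − 464 min = 1:02 PM.
Baggage claim ends at 1:02 PM + 70 min = 2:12 PM.
Check-in ends at 2:12 PM + 120 min = 4:12 PM.
Check-in starts at 4:12 PM − 120 min = 2:12 PM.
From 2:12 PM to 8:46 PM is 394 minutes.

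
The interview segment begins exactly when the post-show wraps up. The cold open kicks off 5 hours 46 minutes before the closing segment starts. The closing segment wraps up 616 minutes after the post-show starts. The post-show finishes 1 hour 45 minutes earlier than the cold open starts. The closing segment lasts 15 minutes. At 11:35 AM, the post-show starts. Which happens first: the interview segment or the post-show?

the post-show

The closing segment ends at 11:35 AM + 616 min = 9:51 PM.
The closing segment starts at 9:51 PM − 15 min = 9:36 PM.
The cold open starts at 9:36 PM − 346 min = 3:50 PM.
The post-show ends at 3:50 PM − 105 min = 2:05 PM.
So the interview segment starts at 2:05 PM.
The interview segment starts at 2:05 PM and the post-show starts at 11:35 AM, so the post-show is first.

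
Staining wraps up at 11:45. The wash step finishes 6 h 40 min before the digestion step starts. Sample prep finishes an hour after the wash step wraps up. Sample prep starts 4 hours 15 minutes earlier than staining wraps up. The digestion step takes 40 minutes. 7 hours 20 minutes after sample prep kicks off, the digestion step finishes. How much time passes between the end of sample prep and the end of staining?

3 hours 15 minutes

Sample prep starts at 11:45 − 255 min = 07:30.
The digestion step ends at 07:30 + 440 min = 14:50.
The digestion step starts at 14:50 − 40 min = 14:10.
The wash step ends at 14:10 − 400 min = 07:30.
Sample prep ends at 07:30 + 60 min = 08:30.
From 08:30 to 11:45 is 3 hours 15 minutes.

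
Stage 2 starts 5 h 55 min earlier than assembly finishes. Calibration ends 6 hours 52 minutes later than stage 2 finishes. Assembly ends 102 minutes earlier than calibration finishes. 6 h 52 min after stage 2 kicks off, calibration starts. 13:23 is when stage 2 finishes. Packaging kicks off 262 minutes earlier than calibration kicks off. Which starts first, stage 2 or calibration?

Calibration ends at 13:23 + 412 min = 20:15.
Assembly ends at 20:15 − 102 min = 18:33.
Stage 2 starts at 18:33 − 355 min = 12:38.
Calibration starts at 12:38 + 412 min = 19:30.
Stage 2 starts at 12:38 and calibration starts at 19:30, so stage 2 is first.

stage 2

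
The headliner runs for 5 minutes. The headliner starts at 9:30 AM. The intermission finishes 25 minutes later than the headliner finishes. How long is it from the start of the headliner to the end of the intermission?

The headliner ends at 9:30 AM + 5 min = 9:35 AM.
The intermission ends at 9:35 AM + 25 min = 10:00 AM.
From 9:30 AM to 10:00 AM is half an hour.

half an hour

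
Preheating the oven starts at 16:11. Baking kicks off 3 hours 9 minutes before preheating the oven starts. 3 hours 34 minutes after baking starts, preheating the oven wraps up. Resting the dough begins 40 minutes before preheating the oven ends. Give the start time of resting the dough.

15:56

Baking starts at 16:11 − 189 min = 13:02.
Preheating the oven ends at 13:02 + 214 min = 16:36.
Resting the dough starts at 16:36 − 40 min = 15:56.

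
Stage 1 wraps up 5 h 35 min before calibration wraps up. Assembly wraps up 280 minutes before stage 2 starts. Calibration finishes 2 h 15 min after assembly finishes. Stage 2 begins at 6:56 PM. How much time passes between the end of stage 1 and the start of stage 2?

8 hours

Assembly ends at 6:56 PM − 280 min = 2:16 PM.
Calibration ends at 2:16 PM + 135 min = 4:31 PM.
Stage 1 ends at 4:31 PM − 335 min = 10:56 AM.
From 10:56 AM to 6:56 PM is 8 hours.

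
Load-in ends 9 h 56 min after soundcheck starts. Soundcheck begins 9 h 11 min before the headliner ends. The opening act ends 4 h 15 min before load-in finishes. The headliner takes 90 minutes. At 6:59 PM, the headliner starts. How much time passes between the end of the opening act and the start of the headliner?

120 minutes

The headliner ends at 6:59 PM + 90 min = 8:29 PM.
Soundcheck starts at 8:29 PM − 551 min = 11:18 AM.
Load-in ends at 11:18 AM + 596 min = 9:14 PM.
The opening act ends at 9:14 PM − 255 min = 4:59 PM.
From 4:59 PM to 6:59 PM is 120 minutes.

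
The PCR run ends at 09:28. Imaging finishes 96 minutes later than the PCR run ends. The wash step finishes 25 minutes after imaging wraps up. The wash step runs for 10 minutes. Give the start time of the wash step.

11:19

Imaging ends at 09:28 + 96 min = 11:04.
The wash step ends at 11:04 + 25 min = 11:29.
The wash step starts at 11:29 − 10 min = 11:19.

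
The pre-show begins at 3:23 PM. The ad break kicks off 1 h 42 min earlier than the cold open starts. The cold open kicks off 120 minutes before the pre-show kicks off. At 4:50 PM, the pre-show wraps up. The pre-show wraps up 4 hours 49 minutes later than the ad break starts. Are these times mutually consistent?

No

The cold open starts at 3:23 PM − 120 min = 1:23 PM.
The ad break starts at 1:23 PM − 102 min = 11:41 AM.
The pre-show ends at 11:41 AM + 289 min = 4:30 PM.
But the pre-show is also said to end at 4:50 PM — a 20-minute conflict.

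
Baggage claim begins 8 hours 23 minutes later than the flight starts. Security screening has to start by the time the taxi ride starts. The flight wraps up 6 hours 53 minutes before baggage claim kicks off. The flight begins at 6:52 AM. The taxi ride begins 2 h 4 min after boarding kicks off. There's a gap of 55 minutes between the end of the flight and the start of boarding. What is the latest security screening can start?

11:21 AM

Baggage claim starts at 6:52 AM + 503 min = 3:15 PM.
The flight ends at 3:15 PM − 413 min = 8:22 AM.
Boarding starts at 8:22 AM + 55 min = 9:17 AM.
The taxi ride starts at 9:17 AM + 124 min = 11:21 AM.
Security screening is bounded by the taxi ride, so the latest it can start is 11:21 AM.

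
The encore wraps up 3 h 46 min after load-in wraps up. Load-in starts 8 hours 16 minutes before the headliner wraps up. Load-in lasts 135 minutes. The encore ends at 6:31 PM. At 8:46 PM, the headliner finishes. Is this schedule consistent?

Yes

Load-in starts at 8:46 PM − 496 min = 12:30 PM.
Load-in ends at 12:30 PM + 135 min = 2:45 PM.
The encore ends at 2:45 PM + 226 min = 6:31 PM.
That matches the stated 6:31 PM, so the schedule is consistent.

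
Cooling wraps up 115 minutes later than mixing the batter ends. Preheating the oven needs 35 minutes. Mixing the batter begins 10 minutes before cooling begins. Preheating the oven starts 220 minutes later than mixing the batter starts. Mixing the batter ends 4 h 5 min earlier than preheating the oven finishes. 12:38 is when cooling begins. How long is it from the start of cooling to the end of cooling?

1 h 55 min

Mixing the batter starts at 12:38 − 10 min = 12:28.
Preheating the oven starts at 12:28 + 220 min = 16:08.
Preheating the oven ends at 16:08 + 35 min = 16:43.
Mixing the batter ends at 16:43 − 245 min = 12:38.
Cooling ends at 12:38 + 115 min = 14:33.
From 12:38 to 14:33 is 1 h 55 min.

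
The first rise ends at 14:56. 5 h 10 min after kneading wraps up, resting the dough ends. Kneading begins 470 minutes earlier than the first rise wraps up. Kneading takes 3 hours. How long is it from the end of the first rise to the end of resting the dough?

Kneading starts at 14:56 − 470 min = 07:06.
Kneading ends at 07:06 + 180 min = 10:06.
Resting the dough ends at 10:06 + 310 min = 15:16.
From 14:56 to 15:16 is 20 minutes.

20 minutes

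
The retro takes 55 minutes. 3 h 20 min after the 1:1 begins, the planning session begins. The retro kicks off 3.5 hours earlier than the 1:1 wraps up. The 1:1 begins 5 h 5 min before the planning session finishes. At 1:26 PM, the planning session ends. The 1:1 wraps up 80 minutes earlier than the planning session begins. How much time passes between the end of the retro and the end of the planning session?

340 minutes

The 1:1 starts at 1:26 PM − 305 min = 8:21 AM.
The planning session starts at 8:21 AM + 200 min = 11:41 AM.
The 1:1 ends at 11:41 AM − 80 min = 10:21 AM.
The retro starts at 10:21 AM − 210 min = 6:51 AM.
The retro ends at 6:51 AM + 55 min = 7:46 AM.
From 7:46 AM to 1:26 PM is 340 minutes.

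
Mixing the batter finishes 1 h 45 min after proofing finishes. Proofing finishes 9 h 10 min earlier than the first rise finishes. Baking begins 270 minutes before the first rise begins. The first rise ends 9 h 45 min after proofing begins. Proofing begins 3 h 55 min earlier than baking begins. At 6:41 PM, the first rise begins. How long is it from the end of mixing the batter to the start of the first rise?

Baking starts at 6:41 PM − 270 min = 2:11 PM.
Proofing starts at 2:11 PM − 235 min = 10:16 AM.
The first rise ends at 10:16 AM + 585 min = 8:01 PM.
Proofing ends at 8:01 PM − 550 min = 10:51 AM.
Mixing the batter ends at 10:51 AM + 105 min = 12:36 PM.
From 12:36 PM to 6:41 PM is 365 minutes.

365 minutes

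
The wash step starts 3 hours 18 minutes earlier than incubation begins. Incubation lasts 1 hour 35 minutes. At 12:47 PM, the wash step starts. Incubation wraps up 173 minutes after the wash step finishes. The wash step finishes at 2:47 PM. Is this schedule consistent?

Yes

Incubation ends at 2:47 PM + 173 min = 5:40 PM.
Incubation starts at 5:40 PM − 95 min = 4:05 PM.
The wash step starts at 4:05 PM − 198 min = 12:47 PM.
That matches the stated 12:47 PM, so the schedule is consistent.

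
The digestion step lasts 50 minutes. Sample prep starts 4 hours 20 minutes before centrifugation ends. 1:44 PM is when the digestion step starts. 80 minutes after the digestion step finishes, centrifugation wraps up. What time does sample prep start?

The digestion step ends at 1:44 PM + 50 min = 2:34 PM.
Centrifugation ends at 2:34 PM + 80 min = 3:54 PM.
Sample prep starts at 3:54 PM − 260 min = 11:34 AM.

11:34 AM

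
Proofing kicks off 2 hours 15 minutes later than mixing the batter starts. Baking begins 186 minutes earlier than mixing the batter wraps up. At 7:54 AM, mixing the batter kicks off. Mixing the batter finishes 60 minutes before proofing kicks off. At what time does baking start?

6:03 AM

Proofing starts at 7:54 AM + 135 min = 10:09 AM.
Mixing the batter ends at 10:09 AM − 60 min = 9:09 AM.
Baking starts at 9:09 AM − 186 min = 6:03 AM.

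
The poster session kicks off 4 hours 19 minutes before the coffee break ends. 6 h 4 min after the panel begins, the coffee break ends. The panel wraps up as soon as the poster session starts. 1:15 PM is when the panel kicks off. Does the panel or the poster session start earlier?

the panel

The coffee break ends at 1:15 PM + 364 min = 7:19 PM.
The poster session starts at 7:19 PM − 259 min = 3:00 PM.
The panel starts at 1:15 PM and the poster session starts at 3:00 PM, so the panel is first.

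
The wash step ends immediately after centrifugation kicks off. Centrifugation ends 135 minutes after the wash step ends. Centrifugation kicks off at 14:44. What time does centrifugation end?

16:59

The wash step ends at 14:44.
Centrifugation ends at 14:44 + 135 min = 16:59.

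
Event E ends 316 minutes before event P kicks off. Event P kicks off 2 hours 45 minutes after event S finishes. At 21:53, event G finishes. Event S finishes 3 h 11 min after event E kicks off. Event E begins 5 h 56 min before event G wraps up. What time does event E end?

Event E starts at 21:53 − 356 min = 15:57.
Event S ends at 15:57 + 191 min = 19:08.
Event P starts at 19:08 + 165 min = 21:53.
Event E ends at 21:53 − 316 min = 16:37.

16:37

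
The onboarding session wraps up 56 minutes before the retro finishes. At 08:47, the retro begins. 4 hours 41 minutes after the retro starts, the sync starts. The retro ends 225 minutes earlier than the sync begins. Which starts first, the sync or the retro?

the retro

The sync starts at 08:47 + 281 min = 13:28.
The sync starts at 13:28 and the retro starts at 08:47, so the retro is first.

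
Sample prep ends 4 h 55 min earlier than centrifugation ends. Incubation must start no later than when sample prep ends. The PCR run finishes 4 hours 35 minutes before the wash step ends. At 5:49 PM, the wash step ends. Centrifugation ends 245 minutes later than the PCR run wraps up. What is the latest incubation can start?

The PCR run ends at 5:49 PM − 275 min = 1:14 PM.
Centrifugation ends at 1:14 PM + 245 min = 5:19 PM.
Sample prep ends at 5:19 PM − 295 min = 12:24 PM.
Incubation is bounded by sample prep, so the latest it can start is 12:24 PM.

12:24 PM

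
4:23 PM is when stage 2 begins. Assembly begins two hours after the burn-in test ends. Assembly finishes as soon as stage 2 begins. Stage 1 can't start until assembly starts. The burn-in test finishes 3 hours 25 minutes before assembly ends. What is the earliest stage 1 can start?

Assembly ends at 4:23 PM.
The burn-in test ends at 4:23 PM − 205 min = 12:58 PM.
Assembly starts at 12:58 PM + 120 min = 2:58 PM.
Stage 1 is bounded by assembly, so the earliest it can start is 2:58 PM.

2:58 PM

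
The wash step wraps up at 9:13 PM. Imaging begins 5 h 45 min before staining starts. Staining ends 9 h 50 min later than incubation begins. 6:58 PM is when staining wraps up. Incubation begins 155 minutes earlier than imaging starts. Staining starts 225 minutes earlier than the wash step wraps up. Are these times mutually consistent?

Yes

Staining starts at 9:13 PM − 225 min = 5:28 PM.
Imaging starts at 5:28 PM − 345 min = 11:43 AM.
Incubation starts at 11:43 AM − 155 min = 9:08 AM.
Staining ends at 9:08 AM + 590 min = 6:58 PM.
That matches the stated 6:58 PM, so the schedule is consistent.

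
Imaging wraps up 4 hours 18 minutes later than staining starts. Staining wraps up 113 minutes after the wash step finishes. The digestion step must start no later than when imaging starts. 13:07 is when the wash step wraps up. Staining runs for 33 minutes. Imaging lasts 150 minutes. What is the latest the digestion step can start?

16:15

Staining ends at 13:07 + 113 min = 15:00.
Staining starts at 15:00 − 33 min = 14:27.
Imaging ends at 14:27 + 258 min = 18:45.
Imaging starts at 18:45 − 150 min = 16:15.
The digestion step is bounded by imaging, so the latest it can start is 16:15.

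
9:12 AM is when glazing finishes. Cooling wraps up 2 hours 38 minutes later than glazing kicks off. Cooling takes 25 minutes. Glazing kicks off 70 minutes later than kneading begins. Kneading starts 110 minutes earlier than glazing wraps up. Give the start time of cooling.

Kneading starts at 9:12 AM − 110 min = 7:22 AM.
Glazing starts at 7:22 AM + 70 min = 8:32 AM.
Cooling ends at 8:32 AM + 158 min = 11:10 AM.
Cooling starts at 11:10 AM − 25 min = 10:45 AM.

10:45 AM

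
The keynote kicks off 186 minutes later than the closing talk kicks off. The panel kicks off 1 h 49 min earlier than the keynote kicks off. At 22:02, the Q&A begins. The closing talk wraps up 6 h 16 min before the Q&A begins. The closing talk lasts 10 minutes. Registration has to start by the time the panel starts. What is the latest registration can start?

16:53

The closing talk ends at 22:02 − 376 min = 15:46.
The closing talk starts at 15:46 − 10 min = 15:36.
The keynote starts at 15:36 + 186 min = 18:42.
The panel starts at 18:42 − 109 min = 16:53.
Registration is bounded by the panel, so the latest it can start is 16:53.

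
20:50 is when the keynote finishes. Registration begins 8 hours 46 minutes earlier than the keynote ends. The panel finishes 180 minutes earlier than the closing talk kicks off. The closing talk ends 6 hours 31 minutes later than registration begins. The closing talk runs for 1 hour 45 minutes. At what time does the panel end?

13:50

Registration starts at 20:50 − 526 min = 12:04.
The closing talk ends at 12:04 + 391 min = 18:35.
The closing talk starts at 18:35 − 105 min = 16:50.
The panel ends at 16:50 − 180 min = 13:50.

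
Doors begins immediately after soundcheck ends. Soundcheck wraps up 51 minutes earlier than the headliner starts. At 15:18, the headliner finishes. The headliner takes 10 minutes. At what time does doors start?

14:17

The headliner starts at 15:18 − 10 min = 15:08.
Soundcheck ends at 15:08 − 51 min = 14:17.
So doors starts at 14:17.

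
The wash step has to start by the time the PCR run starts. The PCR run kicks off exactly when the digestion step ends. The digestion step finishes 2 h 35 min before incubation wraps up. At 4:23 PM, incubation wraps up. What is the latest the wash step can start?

The digestion step ends at 4:23 PM − 155 min = 1:48 PM.
So the PCR run starts at 1:48 PM.
The wash step is bounded by the PCR run, so the latest it can start is 1:48 PM.

1:48 PM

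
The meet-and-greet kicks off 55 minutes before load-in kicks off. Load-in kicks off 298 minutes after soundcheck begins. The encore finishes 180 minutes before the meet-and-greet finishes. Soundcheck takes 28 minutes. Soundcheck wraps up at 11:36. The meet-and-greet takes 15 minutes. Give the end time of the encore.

12:26

Soundcheck starts at 11:36 − 28 min = 11:08.
Load-in starts at 11:08 + 298 min = 16:06.
The meet-and-greet starts at 16:06 − 55 min = 15:11.
The meet-and-greet ends at 15:11 + 15 min = 15:26.
The encore ends at 15:26 − 180 min = 12:26.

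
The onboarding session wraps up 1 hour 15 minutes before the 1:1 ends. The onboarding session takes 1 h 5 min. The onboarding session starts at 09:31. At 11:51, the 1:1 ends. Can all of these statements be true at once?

The onboarding session ends at 11:51 − 75 min = 10:36.
The onboarding session starts at 10:36 − 65 min = 09:31.
That matches the stated 09:31, so the schedule is consistent.

Yes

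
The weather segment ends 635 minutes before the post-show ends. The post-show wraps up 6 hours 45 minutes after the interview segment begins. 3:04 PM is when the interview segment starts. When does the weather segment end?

11:14 AM

The post-show ends at 3:04 PM + 405 min = 9:49 PM.
The weather segment ends at 9:49 PM − 635 min = 11:14 AM.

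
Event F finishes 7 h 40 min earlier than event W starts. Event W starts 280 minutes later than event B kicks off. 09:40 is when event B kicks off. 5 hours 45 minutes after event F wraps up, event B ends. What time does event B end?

Event W starts at 09:40 + 280 min = 14:20.
Event F ends at 14:20 − 460 min = 06:40.
Event B ends at 06:40 + 345 min = 12:25.

12:25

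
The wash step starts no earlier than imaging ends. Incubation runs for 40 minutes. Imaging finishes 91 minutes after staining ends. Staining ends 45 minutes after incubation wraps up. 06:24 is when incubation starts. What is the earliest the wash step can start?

Incubation ends at 06:24 + 40 min = 07:04.
Staining ends at 07:04 + 45 min = 07:49.
Imaging ends at 07:49 + 91 min = 09:20.
The wash step is bounded by imaging, so the earliest it can start is 09:20.

09:20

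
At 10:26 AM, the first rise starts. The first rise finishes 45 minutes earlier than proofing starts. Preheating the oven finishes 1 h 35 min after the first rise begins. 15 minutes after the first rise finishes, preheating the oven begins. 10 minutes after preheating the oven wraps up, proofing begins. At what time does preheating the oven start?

Preheating the oven ends at 10:26 AM + 95 min = 12:01 PM.
Proofing starts at 12:01 PM + 10 min = 12:11 PM.
The first rise ends at 12:11 PM − 45 min = 11:26 AM.
Preheating the oven starts at 11:26 AM + 15 min = 11:41 AM.

11:41 AM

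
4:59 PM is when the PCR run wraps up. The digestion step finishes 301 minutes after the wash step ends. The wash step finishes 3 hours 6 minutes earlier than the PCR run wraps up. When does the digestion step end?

6:54 PM

The wash step ends at 4:59 PM − 186 min = 1:53 PM.
The digestion step ends at 1:53 PM + 301 min = 6:54 PM.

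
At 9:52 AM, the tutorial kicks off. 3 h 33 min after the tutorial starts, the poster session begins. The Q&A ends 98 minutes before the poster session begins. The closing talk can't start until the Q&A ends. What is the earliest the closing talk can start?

11:47 AM

The poster session starts at 9:52 AM + 213 min = 1:25 PM.
The Q&A ends at 1:25 PM − 98 min = 11:47 AM.
The closing talk is bounded by the Q&A, so the earliest it can start is 11:47 AM.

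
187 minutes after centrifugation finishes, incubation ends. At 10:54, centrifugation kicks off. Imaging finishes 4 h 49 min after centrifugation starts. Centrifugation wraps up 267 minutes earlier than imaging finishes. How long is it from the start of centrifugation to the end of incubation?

Imaging ends at 10:54 + 289 min = 15:43.
Centrifugation ends at 15:43 − 267 min = 11:16.
Incubation ends at 11:16 + 187 min = 14:23.
From 10:54 to 14:23 is 3 h 29 min.

3 h 29 min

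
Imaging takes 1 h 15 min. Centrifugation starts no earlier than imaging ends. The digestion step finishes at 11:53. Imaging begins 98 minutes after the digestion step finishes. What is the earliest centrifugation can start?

14:46

Imaging starts at 11:53 + 98 min = 13:31.
Imaging ends at 13:31 + 75 min = 14:46.
Centrifugation is bounded by imaging, so the earliest it can start is 14:46.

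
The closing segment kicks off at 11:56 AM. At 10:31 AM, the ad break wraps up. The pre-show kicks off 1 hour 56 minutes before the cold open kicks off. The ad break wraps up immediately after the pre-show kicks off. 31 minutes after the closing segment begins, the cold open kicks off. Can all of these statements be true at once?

The cold open starts at 11:56 AM + 31 min = 12:27 PM.
The pre-show starts at 12:27 PM − 116 min = 10:31 AM.
So the ad break ends at 10:31 AM.
That matches the stated 10:31 AM, so the schedule is consistent.

Yes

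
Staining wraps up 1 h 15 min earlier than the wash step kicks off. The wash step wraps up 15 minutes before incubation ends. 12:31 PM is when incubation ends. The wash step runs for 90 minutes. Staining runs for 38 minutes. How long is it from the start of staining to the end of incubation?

The wash step ends at 12:31 PM − 15 min = 12:16 PM.
The wash step starts at 12:16 PM − 90 min = 10:46 AM.
Staining ends at 10:46 AM − 75 min = 9:31 AM.
Staining starts at 9:31 AM − 38 min = 8:53 AM.
From 8:53 AM to 12:31 PM is 218 minutes.

218 minutes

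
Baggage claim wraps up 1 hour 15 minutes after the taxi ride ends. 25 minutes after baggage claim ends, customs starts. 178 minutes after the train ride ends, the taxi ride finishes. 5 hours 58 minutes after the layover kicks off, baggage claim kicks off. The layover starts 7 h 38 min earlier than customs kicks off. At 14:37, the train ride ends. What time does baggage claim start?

17:35

The taxi ride ends at 14:37 + 178 min = 17:35.
Baggage claim ends at 17:35 + 75 min = 18:50.
Customs starts at 18:50 + 25 min = 19:15.
The layover starts at 19:15 − 458 min = 11:37.
Baggage claim starts at 11:37 + 358 min = 17:35.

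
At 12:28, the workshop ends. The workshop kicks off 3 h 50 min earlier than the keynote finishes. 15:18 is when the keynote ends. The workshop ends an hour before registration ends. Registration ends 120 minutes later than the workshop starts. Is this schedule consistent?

The workshop starts at 15:18 − 230 min = 11:28.
Registration ends at 11:28 + 120 min = 13:28.
The workshop ends at 13:28 − 60 min = 12:28.
That matches the stated 12:28, so the schedule is consistent.

Yes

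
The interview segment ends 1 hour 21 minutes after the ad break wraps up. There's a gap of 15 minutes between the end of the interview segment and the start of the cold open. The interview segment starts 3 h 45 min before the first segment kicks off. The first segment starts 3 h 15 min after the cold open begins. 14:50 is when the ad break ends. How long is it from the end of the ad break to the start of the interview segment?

The interview segment ends at 14:50 + 81 min = 16:11.
The cold open starts at 16:11 + 15 min = 16:26.
The first segment starts at 16:26 + 195 min = 19:41.
The interview segment starts at 19:41 − 225 min = 15:56.
From 14:50 to 15:56 is 1 h 6 min.

1 h 6 min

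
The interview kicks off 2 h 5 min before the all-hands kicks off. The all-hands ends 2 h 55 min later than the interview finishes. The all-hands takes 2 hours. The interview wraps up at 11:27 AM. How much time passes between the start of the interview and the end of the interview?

The all-hands ends at 11:27 AM + 175 min = 2:22 PM.
The all-hands starts at 2:22 PM − 120 min = 12:22 PM.
The interview starts at 12:22 PM − 125 min = 10:17 AM.
From 10:17 AM to 11:27 AM is 70 minutes.

70 minutes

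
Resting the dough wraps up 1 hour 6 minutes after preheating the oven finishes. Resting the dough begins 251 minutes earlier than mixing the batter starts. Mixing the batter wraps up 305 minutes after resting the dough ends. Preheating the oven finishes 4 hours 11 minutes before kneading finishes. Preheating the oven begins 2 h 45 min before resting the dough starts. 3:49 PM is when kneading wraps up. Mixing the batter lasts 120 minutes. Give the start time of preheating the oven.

Preheating the oven ends at 3:49 PM − 251 min = 11:38 AM.
Resting the dough ends at 11:38 AM + 66 min = 12:44 PM.
Mixing the batter ends at 12:44 PM + 305 min = 5:49 PM.
Mixing the batter starts at 5:49 PM − 120 min = 3:49 PM.
Resting the dough starts at 3:49 PM − 251 min = 11:38 AM.
Preheating the oven starts at 11:38 AM − 165 min = 8:53 AM.

8:53 AM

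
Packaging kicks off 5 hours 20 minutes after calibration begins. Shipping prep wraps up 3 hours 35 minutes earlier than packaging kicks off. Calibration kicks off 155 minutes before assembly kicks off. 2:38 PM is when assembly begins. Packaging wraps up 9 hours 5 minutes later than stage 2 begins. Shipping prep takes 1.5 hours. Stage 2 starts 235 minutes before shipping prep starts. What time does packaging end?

Calibration starts at 2:38 PM − 155 min = 12:03 PM.
Packaging starts at 12:03 PM + 320 min = 5:23 PM.
Shipping prep ends at 5:23 PM − 215 min = 1:48 PM.
Shipping prep starts at 1:48 PM − 90 min = 12:18 PM.
Stage 2 starts at 12:18 PM − 235 min = 8:23 AM.
Packaging ends at 8:23 AM + 545 min = 5:28 PM.

5:28 PM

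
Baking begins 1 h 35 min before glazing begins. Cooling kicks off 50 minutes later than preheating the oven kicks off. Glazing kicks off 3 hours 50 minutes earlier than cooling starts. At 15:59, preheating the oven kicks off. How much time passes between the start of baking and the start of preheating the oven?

4 hours 35 minutes

Cooling starts at 15:59 + 50 min = 16:49.
Glazing starts at 16:49 − 230 min = 12:59.
Baking starts at 12:59 − 95 min = 11:24.
From 11:24 to 15:59 is 4 hours 35 minutes.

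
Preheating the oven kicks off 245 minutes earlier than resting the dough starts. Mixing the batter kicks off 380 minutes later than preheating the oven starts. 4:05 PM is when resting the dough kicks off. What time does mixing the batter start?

Preheating the oven starts at 4:05 PM − 245 min = 12:00 PM.
Mixing the batter starts at 12:00 PM + 380 min = 6:20 PM.

6:20 PM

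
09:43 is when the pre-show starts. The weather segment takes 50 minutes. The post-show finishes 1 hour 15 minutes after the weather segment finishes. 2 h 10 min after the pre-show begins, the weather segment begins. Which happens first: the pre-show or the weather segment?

The weather segment starts at 09:43 + 130 min = 11:53.
The pre-show starts at 09:43 and the weather segment starts at 11:53, so the pre-show is first.

the pre-show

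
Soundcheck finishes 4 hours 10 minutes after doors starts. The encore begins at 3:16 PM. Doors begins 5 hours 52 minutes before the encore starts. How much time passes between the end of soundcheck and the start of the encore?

Doors starts at 3:16 PM − 352 min = 9:24 AM.
Soundcheck ends at 9:24 AM + 250 min = 1:34 PM.
From 1:34 PM to 3:16 PM is 102 minutes.

102 minutes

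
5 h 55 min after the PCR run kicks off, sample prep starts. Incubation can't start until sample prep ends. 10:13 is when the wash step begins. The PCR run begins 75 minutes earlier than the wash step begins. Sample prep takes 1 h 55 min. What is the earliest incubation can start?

The PCR run starts at 10:13 − 75 min = 08:58.
Sample prep starts at 08:58 + 355 min = 14:53.
Sample prep ends at 14:53 + 115 min = 16:48.
Incubation is bounded by sample prep, so the earliest it can start is 16:48.

16:48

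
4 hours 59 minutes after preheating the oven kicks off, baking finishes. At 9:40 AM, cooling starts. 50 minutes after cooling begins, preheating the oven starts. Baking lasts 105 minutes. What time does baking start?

1:44 PM

Preheating the oven starts at 9:40 AM + 50 min = 10:30 AM.
Baking ends at 10:30 AM + 299 min = 3:29 PM.
Baking starts at 3:29 PM − 105 min = 1:44 PM.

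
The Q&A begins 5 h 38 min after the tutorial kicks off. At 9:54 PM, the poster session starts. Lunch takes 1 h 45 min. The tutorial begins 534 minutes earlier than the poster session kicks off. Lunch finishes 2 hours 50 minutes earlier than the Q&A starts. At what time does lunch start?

The tutorial starts at 9:54 PM − 534 min = 1:00 PM.
The Q&A starts at 1:00 PM + 338 min = 6:38 PM.
Lunch ends at 6:38 PM − 170 min = 3:48 PM.
Lunch starts at 3:48 PM − 105 min = 2:03 PM.

2:03 PM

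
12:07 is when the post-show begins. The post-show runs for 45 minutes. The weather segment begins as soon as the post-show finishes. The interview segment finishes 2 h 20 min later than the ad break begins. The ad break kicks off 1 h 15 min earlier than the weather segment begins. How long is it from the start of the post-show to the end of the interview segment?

110 minutes

The post-show ends at 12:07 + 45 min = 12:52.
So the weather segment starts at 12:52.
The ad break starts at 12:52 − 75 min = 11:37.
The interview segment ends at 11:37 + 140 min = 13:57.
From 12:07 to 13:57 is 110 minutes.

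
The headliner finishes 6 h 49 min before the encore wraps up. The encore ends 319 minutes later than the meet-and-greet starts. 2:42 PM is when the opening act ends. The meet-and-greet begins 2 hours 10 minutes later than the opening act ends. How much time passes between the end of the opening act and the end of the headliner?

40 minutes

The meet-and-greet starts at 2:42 PM + 130 min = 4:52 PM.
The encore ends at 4:52 PM + 319 min = 10:11 PM.
The headliner ends at 10:11 PM − 409 min = 3:22 PM.
From 2:42 PM to 3:22 PM is 40 minutes.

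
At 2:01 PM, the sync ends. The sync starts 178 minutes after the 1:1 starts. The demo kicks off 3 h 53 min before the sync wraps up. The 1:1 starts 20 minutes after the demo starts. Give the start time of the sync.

1:26 PM

The demo starts at 2:01 PM − 233 min = 10:08 AM.
The 1:1 starts at 10:08 AM + 20 min = 10:28 AM.
The sync starts at 10:28 AM + 178 min = 1:26 PM.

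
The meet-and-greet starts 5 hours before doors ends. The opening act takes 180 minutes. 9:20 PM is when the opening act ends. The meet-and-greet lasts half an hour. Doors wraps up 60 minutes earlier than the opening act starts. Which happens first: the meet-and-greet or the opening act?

the meet-and-greet

The opening act starts at 9:20 PM − 180 min = 6:20 PM.
Doors ends at 6:20 PM − 60 min = 5:20 PM.
The meet-and-greet starts at 5:20 PM − 300 min = 12:20 PM.
The meet-and-greet starts at 12:20 PM and the opening act starts at 6:20 PM, so the meet-and-greet is first.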